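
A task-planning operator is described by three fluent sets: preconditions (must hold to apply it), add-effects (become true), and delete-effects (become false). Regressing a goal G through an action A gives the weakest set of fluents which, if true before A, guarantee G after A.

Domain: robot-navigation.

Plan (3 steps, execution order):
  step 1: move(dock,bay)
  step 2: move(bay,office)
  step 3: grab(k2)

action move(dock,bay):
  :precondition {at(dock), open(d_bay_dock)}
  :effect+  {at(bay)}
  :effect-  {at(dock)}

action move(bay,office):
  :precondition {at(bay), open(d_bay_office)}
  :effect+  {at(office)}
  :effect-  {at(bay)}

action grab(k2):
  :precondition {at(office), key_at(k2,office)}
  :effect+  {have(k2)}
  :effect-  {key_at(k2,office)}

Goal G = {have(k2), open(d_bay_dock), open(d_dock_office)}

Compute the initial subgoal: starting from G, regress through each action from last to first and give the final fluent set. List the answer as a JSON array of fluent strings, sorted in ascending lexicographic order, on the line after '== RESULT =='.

Regress step by step:
  through step 3 (grab(k2)): drop {have(k2)}, keep {open(d_bay_dock), open(d_dock_office)}, require {at(office), key_at(k2,office)}
    → {at(office), key_at(k2,office), open(d_bay_dock), open(d_dock_office)}
  through step 2 (move(bay,office)): drop {at(office)}, keep {key_at(k2,office), open(d_bay_dock), open(d_dock_office)}, require {at(bay), open(d_bay_office)}
    → {at(bay), key_at(k2,office), open(d_bay_dock), open(d_bay_office), open(d_dock_office)}
  through step 1 (move(dock,bay)): drop {at(bay)}, keep {key_at(k2,office), open(d_bay_dock), open(d_bay_office), open(d_dock_office)}, require {at(dock), open(d_bay_dock)}
    → {at(dock), key_at(k2,office), open(d_bay_dock), open(d_bay_office), open(d_dock_office)}

== RESULT ==
["at(dock)", "key_at(k2,office)", "open(d_bay_dock)", "open(d_bay_office)", "open(d_dock_office)"]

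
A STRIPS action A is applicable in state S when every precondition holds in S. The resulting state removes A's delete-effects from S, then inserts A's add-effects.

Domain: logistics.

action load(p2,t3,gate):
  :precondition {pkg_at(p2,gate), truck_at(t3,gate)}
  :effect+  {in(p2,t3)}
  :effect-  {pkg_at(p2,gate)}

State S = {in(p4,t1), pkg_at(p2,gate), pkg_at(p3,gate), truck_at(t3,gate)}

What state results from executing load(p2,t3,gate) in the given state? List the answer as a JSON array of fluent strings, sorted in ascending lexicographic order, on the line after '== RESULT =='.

Progress:
  pre ⊆ S: {pkg_at(p2,gate), truck_at(t3,gate)} ⊆ S  — applicable
  S \ del = {in(p4,t1), pkg_at(p3,gate), truck_at(t3,gate)}
  ∪ add   = {in(p2,t3), in(p4,t1), pkg_at(p3,gate), truck_at(t3,gate)}

== RESULT ==
["in(p2,t3)", "in(p4,t1)", "pkg_at(p3,gate)", "truck_at(t3,gate)"]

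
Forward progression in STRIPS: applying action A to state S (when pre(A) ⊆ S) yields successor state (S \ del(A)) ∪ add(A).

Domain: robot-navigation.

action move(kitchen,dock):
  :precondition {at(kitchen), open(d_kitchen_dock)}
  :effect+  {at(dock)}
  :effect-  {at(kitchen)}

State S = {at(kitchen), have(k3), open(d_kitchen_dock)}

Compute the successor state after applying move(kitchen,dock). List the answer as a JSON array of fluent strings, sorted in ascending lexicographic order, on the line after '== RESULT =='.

Progress:
  pre ⊆ S: {at(kitchen), open(d_kitchen_dock)} ⊆ S  — applicable
  S \ del = {have(k3), open(d_kitchen_dock)}
  ∪ add   = {at(dock), have(k3), open(d_kitchen_dock)}

== RESULT ==
["at(dock)", "have(k3)", "open(d_kitchen_dock)"]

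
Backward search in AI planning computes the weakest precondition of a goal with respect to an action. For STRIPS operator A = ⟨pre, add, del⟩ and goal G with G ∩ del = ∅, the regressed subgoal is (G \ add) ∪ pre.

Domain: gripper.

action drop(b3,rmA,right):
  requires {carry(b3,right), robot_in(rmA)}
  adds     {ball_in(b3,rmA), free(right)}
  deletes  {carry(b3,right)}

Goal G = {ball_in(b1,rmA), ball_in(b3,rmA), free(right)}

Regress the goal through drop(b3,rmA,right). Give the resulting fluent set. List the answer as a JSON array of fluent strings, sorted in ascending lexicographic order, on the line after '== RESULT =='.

Compute (G \ add) ∪ pre:
  G ∩ del = {}  (empty — regression defined)
  G \ add = {ball_in(b1,rmA), ball_in(b3,rmA), free(right)} \ {ball_in(b3,rmA), free(right)} = {ball_in(b1,rmA)}
  ∪ pre   = {ball_in(b1,rmA)} ∪ {carry(b3,right), robot_in(rmA)}
          = {ball_in(b1,rmA), carry(b3,right), robot_in(rmA)}

== RESULT ==
["ball_in(b1,rmA)", "carry(b3,right)", "robot_in(rmA)"]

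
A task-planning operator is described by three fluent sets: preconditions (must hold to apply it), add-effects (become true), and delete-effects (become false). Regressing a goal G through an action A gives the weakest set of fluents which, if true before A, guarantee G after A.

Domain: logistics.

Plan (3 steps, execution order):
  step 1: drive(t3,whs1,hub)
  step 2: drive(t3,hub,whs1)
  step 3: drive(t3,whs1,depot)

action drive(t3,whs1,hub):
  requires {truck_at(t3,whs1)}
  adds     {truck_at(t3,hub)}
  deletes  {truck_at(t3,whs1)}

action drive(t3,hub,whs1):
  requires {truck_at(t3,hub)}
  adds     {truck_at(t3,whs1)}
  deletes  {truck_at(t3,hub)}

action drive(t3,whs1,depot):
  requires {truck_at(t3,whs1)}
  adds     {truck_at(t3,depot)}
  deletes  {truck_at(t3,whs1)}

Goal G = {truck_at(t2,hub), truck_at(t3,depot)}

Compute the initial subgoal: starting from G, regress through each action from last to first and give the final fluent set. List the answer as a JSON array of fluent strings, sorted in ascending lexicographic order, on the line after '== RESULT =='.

Work backward from the goal:
  through step 3 (drive(t3,whs1,depot)): drop {truck_at(t3,depot)}, keep {truck_at(t2,hub)}, require {truck_at(t3,whs1)}
    → {truck_at(t2,hub), truck_at(t3,whs1)}
  through step 2 (drive(t3,hub,whs1)): drop {truck_at(t3,whs1)}, keep {truck_at(t2,hub)}, require {truck_at(t3,hub)}
    → {truck_at(t2,hub), truck_at(t3,hub)}
  through step 1 (drive(t3,whs1,hub)): drop {truck_at(t3,hub)}, keep {truck_at(t2,hub)}, require {truck_at(t3,whs1)}
    → {truck_at(t2,hub), truck_at(t3,whs1)}

== RESULT ==
["truck_at(t2,hub)", "truck_at(t3,whs1)"]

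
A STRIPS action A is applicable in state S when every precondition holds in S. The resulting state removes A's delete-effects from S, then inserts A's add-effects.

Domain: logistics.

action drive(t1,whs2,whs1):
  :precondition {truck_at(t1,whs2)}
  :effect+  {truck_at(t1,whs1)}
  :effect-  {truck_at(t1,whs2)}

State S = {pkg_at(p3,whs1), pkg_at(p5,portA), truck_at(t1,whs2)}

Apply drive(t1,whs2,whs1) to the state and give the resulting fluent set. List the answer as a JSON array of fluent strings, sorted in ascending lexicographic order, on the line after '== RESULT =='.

Compute (S \ del) ∪ add:
  pre ⊆ S: {truck_at(t1,whs2)} ⊆ S  — applicable
  S \ del = {pkg_at(p3,whs1), pkg_at(p5,portA)}
  ∪ add   = {pkg_at(p3,whs1), pkg_at(p5,portA), truck_at(t1,whs1)}

== RESULT ==
["pkg_at(p3,whs1)", "pkg_at(p5,portA)", "truck_at(t1,whs1)"]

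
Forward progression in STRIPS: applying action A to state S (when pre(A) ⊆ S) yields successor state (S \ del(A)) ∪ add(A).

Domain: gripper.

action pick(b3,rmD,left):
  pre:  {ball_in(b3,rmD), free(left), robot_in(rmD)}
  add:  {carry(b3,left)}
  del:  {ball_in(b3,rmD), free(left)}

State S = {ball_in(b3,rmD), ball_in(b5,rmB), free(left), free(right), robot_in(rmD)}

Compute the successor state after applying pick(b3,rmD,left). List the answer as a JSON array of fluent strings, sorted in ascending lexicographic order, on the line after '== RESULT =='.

Progress:
  pre ⊆ S: {ball_in(b3,rmD), free(left), robot_in(rmD)} ⊆ S  — applicable
  S \ del = {ball_in(b5,rmB), free(right), robot_in(rmD)}
  ∪ add   = {ball_in(b5,rmB), carry(b3,left), free(right), robot_in(rmD)}

== RESULT ==
["ball_in(b5,rmB)", "carry(b3,left)", "free(right)", "robot_in(rmD)"]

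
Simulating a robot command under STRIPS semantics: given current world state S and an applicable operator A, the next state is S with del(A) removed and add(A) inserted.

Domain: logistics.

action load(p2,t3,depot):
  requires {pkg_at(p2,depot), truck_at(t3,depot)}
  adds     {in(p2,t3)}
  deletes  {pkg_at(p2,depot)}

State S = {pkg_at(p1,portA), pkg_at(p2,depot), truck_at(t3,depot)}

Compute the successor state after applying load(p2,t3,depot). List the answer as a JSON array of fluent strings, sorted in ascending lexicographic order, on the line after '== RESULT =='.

Progress:
  pre ⊆ S: {pkg_at(p2,depot), truck_at(t3,depot)} ⊆ S  — applicable
  S \ del = {pkg_at(p1,portA), truck_at(t3,depot)}
  ∪ add   = {in(p2,t3), pkg_at(p1,portA), truck_at(t3,depot)}

== RESULT ==
["in(p2,t3)", "pkg_at(p1,portA)", "truck_at(t3,depot)"]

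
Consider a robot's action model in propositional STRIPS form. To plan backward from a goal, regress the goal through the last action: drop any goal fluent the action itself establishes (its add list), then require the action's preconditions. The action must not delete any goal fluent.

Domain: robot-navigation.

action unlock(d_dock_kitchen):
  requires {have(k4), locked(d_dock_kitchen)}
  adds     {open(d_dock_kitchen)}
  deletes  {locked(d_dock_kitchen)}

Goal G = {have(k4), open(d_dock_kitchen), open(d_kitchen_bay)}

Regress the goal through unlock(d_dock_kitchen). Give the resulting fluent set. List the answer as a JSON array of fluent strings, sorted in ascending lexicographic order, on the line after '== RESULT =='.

Compute (G \ add) ∪ pre:
  G ∩ del = {}  (empty — regression defined)
  G \ add = {have(k4), open(d_dock_kitchen), open(d_kitchen_bay)} \ {open(d_dock_kitchen)} = {have(k4), open(d_kitchen_bay)}
  ∪ pre   = {have(k4), open(d_kitchen_bay)} ∪ {have(k4), locked(d_dock_kitchen)}
          = {have(k4), locked(d_dock_kitchen), open(d_kitchen_bay)}

== RESULT ==
["have(k4)", "locked(d_dock_kitchen)", "open(d_kitchen_bay)"]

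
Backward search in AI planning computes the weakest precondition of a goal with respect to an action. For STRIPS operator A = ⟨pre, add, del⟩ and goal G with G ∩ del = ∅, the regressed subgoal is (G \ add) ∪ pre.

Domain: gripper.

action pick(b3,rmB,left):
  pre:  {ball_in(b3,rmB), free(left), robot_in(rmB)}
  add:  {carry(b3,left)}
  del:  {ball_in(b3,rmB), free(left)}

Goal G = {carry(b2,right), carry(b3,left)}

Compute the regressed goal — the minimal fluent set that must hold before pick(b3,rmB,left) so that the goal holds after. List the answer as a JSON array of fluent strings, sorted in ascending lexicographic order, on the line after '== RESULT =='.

Compute (G \ add) ∪ pre:
  G ∩ del = {}  (empty — regression defined)
  G \ add = {carry(b2,right), carry(b3,left)} \ {carry(b3,left)} = {carry(b2,right)}
  ∪ pre   = {carry(b2,right)} ∪ {ball_in(b3,rmB), free(left), robot_in(rmB)}
          = {ball_in(b3,rmB), carry(b2,right), free(left), robot_in(rmB)}

== RESULT ==
["ball_in(b3,rmB)", "carry(b2,right)", "free(left)", "robot_in(rmB)"]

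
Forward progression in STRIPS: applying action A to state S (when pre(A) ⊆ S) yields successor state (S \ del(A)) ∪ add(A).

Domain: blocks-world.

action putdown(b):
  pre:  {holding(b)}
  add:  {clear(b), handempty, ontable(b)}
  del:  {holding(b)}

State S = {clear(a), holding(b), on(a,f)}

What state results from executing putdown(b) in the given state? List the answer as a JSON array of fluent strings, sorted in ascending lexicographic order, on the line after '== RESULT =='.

Progress:
  pre ⊆ S: {holding(b)} ⊆ S  — applicable
  S \ del = {clear(a), on(a,f)}
  ∪ add   = {clear(a), clear(b), handempty, on(a,f), ontable(b)}

== RESULT ==
["clear(a)", "clear(b)", "handempty", "on(a,f)", "ontable(b)"]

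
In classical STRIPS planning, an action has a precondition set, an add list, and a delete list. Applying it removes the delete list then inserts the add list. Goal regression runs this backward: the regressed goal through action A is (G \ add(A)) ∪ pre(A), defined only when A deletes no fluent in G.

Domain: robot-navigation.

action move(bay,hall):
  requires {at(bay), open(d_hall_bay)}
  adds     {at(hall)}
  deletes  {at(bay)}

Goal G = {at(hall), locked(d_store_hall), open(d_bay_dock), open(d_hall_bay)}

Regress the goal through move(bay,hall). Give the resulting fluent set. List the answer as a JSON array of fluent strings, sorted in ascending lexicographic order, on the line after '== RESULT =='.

Compute (G \ add) ∪ pre:
  G ∩ del = {}  (empty — regression defined)
  G \ add = {at(hall), locked(d_store_hall), open(d_bay_dock), open(d_hall_bay)} \ {at(hall)} = {locked(d_store_hall), open(d_bay_dock), open(d_hall_bay)}
  ∪ pre   = {locked(d_store_hall), open(d_bay_dock), open(d_hall_bay)} ∪ {at(bay), open(d_hall_bay)}
          = {at(bay), locked(d_store_hall), open(d_bay_dock), open(d_hall_bay)}

== RESULT ==
["at(bay)", "locked(d_store_hall)", "open(d_bay_dock)", "open(d_hall_bay)"]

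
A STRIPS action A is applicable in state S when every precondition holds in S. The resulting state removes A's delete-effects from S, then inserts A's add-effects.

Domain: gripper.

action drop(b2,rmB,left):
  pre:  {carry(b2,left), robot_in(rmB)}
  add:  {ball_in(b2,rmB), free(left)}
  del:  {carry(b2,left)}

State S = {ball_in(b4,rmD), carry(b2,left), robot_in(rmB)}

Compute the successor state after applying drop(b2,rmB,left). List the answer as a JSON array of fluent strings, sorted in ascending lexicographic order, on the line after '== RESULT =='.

Progress:
  pre ⊆ S: {carry(b2,left), robot_in(rmB)} ⊆ S  — applicable
  S \ del = {ball_in(b4,rmD), robot_in(rmB)}
  ∪ add   = {ball_in(b2,rmB), ball_in(b4,rmD), free(left), robot_in(rmB)}

== RESULT ==
["ball_in(b2,rmB)", "ball_in(b4,rmD)", "free(left)", "robot_in(rmB)"]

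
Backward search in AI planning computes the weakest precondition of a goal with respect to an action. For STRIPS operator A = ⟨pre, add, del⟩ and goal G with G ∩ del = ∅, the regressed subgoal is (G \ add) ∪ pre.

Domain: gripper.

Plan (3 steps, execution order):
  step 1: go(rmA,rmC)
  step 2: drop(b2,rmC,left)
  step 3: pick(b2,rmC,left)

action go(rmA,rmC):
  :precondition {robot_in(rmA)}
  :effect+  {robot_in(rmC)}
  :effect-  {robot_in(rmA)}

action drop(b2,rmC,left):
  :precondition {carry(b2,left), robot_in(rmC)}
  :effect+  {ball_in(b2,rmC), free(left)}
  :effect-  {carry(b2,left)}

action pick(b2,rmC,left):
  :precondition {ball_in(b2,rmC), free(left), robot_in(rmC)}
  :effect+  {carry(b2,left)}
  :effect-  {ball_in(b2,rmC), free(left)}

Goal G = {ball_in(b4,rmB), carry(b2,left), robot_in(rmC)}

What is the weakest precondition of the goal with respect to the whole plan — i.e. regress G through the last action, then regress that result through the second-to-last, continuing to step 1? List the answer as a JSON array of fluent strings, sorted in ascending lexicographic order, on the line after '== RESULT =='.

Work backward from the goal:
  through step 3 (pick(b2,rmC,left)): drop {carry(b2,left)}, keep {ball_in(b4,rmB), robot_in(rmC)}, require {ball_in(b2,rmC), free(left), robot_in(rmC)}
    → {ball_in(b2,rmC), ball_in(b4,rmB), free(left), robot_in(rmC)}
  through step 2 (drop(b2,rmC,left)): drop {ball_in(b2,rmC), free(left)}, keep {ball_in(b4,rmB), robot_in(rmC)}, require {carry(b2,left), robot_in(rmC)}
    → {ball_in(b4,rmB), carry(b2,left), robot_in(rmC)}
  through step 1 (go(rmA,rmC)): drop {robot_in(rmC)}, keep {ball_in(b4,rmB), carry(b2,left)}, require {robot_in(rmA)}
    → {ball_in(b4,rmB), carry(b2,left), robot_in(rmA)}

== RESULT ==
["ball_in(b4,rmB)", "carry(b2,left)", "robot_in(rmA)"]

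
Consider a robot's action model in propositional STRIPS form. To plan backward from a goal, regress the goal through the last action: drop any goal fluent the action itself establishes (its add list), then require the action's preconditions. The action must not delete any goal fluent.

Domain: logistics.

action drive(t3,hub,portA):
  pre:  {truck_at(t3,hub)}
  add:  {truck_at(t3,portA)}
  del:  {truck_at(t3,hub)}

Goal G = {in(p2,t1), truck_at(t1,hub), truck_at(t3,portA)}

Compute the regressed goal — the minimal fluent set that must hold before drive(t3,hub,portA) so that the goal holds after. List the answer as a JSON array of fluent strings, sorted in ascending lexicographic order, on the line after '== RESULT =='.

Regress:
  G ∩ del = {}  (empty — regression defined)
  G \ add = {in(p2,t1), truck_at(t1,hub), truck_at(t3,portA)} \ {truck_at(t3,portA)} = {in(p2,t1), truck_at(t1,hub)}
  ∪ pre   = {in(p2,t1), truck_at(t1,hub)} ∪ {truck_at(t3,hub)}
          = {in(p2,t1), truck_at(t1,hub), truck_at(t3,hub)}

== RESULT ==
["in(p2,t1)", "truck_at(t1,hub)", "truck_at(t3,hub)"]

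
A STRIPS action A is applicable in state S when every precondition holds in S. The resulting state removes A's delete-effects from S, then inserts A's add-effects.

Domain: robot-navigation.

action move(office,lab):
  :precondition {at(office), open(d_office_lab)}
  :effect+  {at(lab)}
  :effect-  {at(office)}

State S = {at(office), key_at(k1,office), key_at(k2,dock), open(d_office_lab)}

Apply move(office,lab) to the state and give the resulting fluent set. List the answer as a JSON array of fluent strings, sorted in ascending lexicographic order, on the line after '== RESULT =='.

Compute (S \ del) ∪ add:
  pre ⊆ S: {at(office), open(d_office_lab)} ⊆ S  — applicable
  S \ del = {key_at(k1,office), key_at(k2,dock), open(d_office_lab)}
  ∪ add   = {at(lab), key_at(k1,office), key_at(k2,dock), open(d_office_lab)}

== RESULT ==
["at(lab)", "key_at(k1,office)", "key_at(k2,dock)", "open(d_office_lab)"]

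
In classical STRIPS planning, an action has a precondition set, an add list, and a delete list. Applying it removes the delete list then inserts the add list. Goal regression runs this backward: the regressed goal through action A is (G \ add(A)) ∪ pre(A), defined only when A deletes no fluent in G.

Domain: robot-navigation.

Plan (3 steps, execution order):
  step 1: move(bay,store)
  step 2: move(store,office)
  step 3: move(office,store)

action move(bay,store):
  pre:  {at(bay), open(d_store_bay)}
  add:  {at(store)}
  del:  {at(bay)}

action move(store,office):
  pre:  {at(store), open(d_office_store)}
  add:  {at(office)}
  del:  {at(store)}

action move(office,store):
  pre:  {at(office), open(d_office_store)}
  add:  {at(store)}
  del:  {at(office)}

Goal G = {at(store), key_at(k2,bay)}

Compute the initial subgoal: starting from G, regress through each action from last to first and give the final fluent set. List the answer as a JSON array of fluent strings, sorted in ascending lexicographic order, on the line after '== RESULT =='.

Regress step by step:
  through step 3 (move(office,store)): drop {at(store)}, keep {key_at(k2,bay)}, require {at(office), open(d_office_store)}
    → {at(office), key_at(k2,bay), open(d_office_store)}
  through step 2 (move(store,office)): drop {at(office)}, keep {key_at(k2,bay), open(d_office_store)}, require {at(store), open(d_office_store)}
    → {at(store), key_at(k2,bay), open(d_office_store)}
  through step 1 (move(bay,store)): drop {at(store)}, keep {key_at(k2,bay), open(d_office_store)}, require {at(bay), open(d_store_bay)}
    → {at(bay), key_at(k2,bay), open(d_office_store), open(d_store_bay)}

== RESULT ==
["at(bay)", "key_at(k2,bay)", "open(d_office_store)", "open(d_store_bay)"]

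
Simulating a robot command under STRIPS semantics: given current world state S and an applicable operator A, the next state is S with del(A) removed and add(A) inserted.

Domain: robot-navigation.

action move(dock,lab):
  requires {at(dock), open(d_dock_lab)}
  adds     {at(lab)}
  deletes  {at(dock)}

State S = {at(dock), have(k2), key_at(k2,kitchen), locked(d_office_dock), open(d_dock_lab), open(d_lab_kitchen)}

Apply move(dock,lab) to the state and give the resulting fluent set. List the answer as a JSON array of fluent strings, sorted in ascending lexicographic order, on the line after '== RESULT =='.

Progress:
  pre ⊆ S: {at(dock), open(d_dock_lab)} ⊆ S  — applicable
  S \ del = {have(k2), key_at(k2,kitchen), locked(d_office_dock), open(d_dock_lab), open(d_lab_kitchen)}
  ∪ add   = {at(lab), have(k2), key_at(k2,kitchen), locked(d_office_dock), open(d_dock_lab), open(d_lab_kitchen)}

== RESULT ==
["at(lab)", "have(k2)", "key_at(k2,kitchen)", "locked(d_office_dock)", "open(d_dock_lab)", "open(d_lab_kitchen)"]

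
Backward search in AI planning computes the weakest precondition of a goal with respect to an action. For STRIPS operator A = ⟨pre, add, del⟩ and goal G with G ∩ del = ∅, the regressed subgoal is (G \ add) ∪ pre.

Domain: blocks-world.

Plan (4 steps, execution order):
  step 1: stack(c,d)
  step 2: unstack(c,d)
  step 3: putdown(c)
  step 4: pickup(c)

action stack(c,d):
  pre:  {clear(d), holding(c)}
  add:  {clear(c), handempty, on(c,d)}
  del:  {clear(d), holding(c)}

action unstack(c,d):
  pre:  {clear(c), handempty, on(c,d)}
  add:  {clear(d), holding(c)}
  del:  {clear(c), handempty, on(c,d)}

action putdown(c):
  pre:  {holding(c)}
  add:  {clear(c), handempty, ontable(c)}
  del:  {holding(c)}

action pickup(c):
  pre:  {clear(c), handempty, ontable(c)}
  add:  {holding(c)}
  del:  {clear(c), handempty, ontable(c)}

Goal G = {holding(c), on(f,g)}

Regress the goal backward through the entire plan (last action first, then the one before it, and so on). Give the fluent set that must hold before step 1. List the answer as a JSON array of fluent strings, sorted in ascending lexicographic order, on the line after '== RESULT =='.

Regress step by step:
  through step 4 (pickup(c)): drop {holding(c)}, keep {on(f,g)}, require {clear(c), handempty, ontable(c)}
    → {clear(c), handempty, on(f,g), ontable(c)}
  through step 3 (putdown(c)): drop {clear(c), handempty, ontable(c)}, keep {on(f,g)}, require {holding(c)}
    → {holding(c), on(f,g)}
  through step 2 (unstack(c,d)): drop {holding(c)}, keep {on(f,g)}, require {clear(c), handempty, on(c,d)}
    → {clear(c), handempty, on(c,d), on(f,g)}
  through step 1 (stack(c,d)): drop {clear(c), handempty, on(c,d)}, keep {on(f,g)}, require {clear(d), holding(c)}
    → {clear(d), holding(c), on(f,g)}

== RESULT ==
["clear(d)", "holding(c)", "on(f,g)"]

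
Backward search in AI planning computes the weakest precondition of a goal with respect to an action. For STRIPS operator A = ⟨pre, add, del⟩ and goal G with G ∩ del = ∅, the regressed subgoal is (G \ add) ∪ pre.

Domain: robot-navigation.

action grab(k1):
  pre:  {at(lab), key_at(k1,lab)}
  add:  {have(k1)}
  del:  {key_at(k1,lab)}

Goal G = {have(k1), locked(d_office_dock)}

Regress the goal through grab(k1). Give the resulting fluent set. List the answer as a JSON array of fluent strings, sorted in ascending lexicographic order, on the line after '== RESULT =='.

Compute (G \ add) ∪ pre:
  G ∩ del = {}  (empty — regression defined)
  G \ add = {have(k1), locked(d_office_dock)} \ {have(k1)} = {locked(d_office_dock)}
  ∪ pre   = {locked(d_office_dock)} ∪ {at(lab), key_at(k1,lab)}
          = {at(lab), key_at(k1,lab), locked(d_office_dock)}

== RESULT ==
["at(lab)", "key_at(k1,lab)", "locked(d_office_dock)"]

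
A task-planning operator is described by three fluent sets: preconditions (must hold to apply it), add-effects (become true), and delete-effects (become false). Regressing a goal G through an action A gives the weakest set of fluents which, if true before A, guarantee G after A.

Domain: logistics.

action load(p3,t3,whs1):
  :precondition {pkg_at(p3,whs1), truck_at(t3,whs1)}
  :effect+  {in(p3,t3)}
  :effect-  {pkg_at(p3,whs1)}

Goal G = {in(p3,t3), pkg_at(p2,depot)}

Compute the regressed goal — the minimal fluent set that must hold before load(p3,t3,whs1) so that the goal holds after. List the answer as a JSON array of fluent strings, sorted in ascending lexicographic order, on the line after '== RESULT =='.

Compute (G \ add) ∪ pre:
  G ∩ del = {}  (empty — regression defined)
  G \ add = {in(p3,t3), pkg_at(p2,depot)} \ {in(p3,t3)} = {pkg_at(p2,depot)}
  ∪ pre   = {pkg_at(p2,depot)} ∪ {pkg_at(p3,whs1), truck_at(t3,whs1)}
          = {pkg_at(p2,depot), pkg_at(p3,whs1), truck_at(t3,whs1)}

== RESULT ==
["pkg_at(p2,depot)", "pkg_at(p3,whs1)", "truck_at(t3,whs1)"]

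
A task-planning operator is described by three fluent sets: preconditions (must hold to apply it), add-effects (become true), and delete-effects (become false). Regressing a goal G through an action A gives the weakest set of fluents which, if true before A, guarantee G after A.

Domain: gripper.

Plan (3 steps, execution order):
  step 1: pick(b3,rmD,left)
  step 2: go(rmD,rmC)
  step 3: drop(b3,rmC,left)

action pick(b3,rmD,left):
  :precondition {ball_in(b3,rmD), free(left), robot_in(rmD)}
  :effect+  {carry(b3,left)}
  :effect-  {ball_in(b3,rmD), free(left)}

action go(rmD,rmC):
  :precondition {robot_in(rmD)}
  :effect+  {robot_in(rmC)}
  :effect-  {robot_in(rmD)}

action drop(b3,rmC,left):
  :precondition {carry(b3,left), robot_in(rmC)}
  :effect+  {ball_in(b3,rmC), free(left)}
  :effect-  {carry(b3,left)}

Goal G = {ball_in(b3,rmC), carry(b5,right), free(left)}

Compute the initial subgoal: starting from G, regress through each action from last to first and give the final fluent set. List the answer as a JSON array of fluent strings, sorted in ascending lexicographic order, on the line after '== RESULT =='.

Regress step by step:
  through step 3 (drop(b3,rmC,left)): drop {ball_in(b3,rmC), free(left)}, keep {carry(b5,right)}, require {carry(b3,left), robot_in(rmC)}
    → {carry(b3,left), carry(b5,right), robot_in(rmC)}
  through step 2 (go(rmD,rmC)): drop {robot_in(rmC)}, keep {carry(b3,left), carry(b5,right)}, require {robot_in(rmD)}
    → {carry(b3,left), carry(b5,right), robot_in(rmD)}
  through step 1 (pick(b3,rmD,left)): drop {carry(b3,left)}, keep {carry(b5,right), robot_in(rmD)}, require {ball_in(b3,rmD), free(left), robot_in(rmD)}
    → {ball_in(b3,rmD), carry(b5,right), free(left), robot_in(rmD)}

== RESULT ==
["ball_in(b3,rmD)", "carry(b5,right)", "free(left)", "robot_in(rmD)"]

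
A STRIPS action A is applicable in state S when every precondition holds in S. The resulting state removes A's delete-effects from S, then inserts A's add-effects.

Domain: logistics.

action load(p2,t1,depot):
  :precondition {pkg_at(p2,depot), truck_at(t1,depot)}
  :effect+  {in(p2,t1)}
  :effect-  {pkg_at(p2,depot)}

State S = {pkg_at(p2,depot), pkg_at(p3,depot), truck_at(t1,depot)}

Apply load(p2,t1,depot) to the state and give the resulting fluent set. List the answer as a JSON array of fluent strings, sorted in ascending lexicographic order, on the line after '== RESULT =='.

Compute (S \ del) ∪ add:
  pre ⊆ S: {pkg_at(p2,depot), truck_at(t1,depot)} ⊆ S  — applicable
  S \ del = {pkg_at(p3,depot), truck_at(t1,depot)}
  ∪ add   = {in(p2,t1), pkg_at(p3,depot), truck_at(t1,depot)}

== RESULT ==
["in(p2,t1)", "pkg_at(p3,depot)", "truck_at(t1,depot)"]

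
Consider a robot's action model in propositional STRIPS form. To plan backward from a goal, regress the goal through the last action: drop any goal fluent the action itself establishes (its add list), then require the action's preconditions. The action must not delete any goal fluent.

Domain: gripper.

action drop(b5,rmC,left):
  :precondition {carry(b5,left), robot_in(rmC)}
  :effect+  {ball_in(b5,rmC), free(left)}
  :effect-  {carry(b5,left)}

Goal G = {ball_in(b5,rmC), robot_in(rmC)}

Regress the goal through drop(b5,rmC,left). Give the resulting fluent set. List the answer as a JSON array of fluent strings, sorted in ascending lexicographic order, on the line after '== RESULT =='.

Compute (G \ add) ∪ pre:
  G ∩ del = {}  (empty — regression defined)
  G \ add = {ball_in(b5,rmC), robot_in(rmC)} \ {ball_in(b5,rmC), free(left)} = {robot_in(rmC)}
  ∪ pre   = {robot_in(rmC)} ∪ {carry(b5,left), robot_in(rmC)}
          = {carry(b5,left), robot_in(rmC)}

== RESULT ==
["carry(b5,left)", "robot_in(rmC)"]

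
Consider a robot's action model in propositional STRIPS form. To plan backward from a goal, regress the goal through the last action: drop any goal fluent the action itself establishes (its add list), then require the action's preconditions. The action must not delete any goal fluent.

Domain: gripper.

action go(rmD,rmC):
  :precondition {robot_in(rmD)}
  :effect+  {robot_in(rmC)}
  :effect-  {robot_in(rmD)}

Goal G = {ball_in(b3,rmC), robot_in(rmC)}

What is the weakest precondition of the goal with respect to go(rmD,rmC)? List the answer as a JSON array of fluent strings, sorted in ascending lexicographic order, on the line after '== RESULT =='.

Compute (G \ add) ∪ pre:
  G ∩ del = {}  (empty — regression defined)
  G \ add = {ball_in(b3,rmC), robot_in(rmC)} \ {robot_in(rmC)} = {ball_in(b3,rmC)}
  ∪ pre   = {ball_in(b3,rmC)} ∪ {robot_in(rmD)}
          = {ball_in(b3,rmC), robot_in(rmD)}

== RESULT ==
["ball_in(b3,rmC)", "robot_in(rmD)"]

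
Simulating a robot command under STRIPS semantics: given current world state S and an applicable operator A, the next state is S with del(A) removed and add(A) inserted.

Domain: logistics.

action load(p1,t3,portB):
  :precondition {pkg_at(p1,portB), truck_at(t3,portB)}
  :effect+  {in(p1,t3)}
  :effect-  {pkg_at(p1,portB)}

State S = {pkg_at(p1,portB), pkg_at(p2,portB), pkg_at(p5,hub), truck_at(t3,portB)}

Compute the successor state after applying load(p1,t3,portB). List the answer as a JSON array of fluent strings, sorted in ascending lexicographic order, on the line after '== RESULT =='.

Progress:
  pre ⊆ S: {pkg_at(p1,portB), truck_at(t3,portB)} ⊆ S  — applicable
  S \ del = {pkg_at(p2,portB), pkg_at(p5,hub), truck_at(t3,portB)}
  ∪ add   = {in(p1,t3), pkg_at(p2,portB), pkg_at(p5,hub), truck_at(t3,portB)}

== RESULT ==
["in(p1,t3)", "pkg_at(p2,portB)", "pkg_at(p5,hub)", "truck_at(t3,portB)"]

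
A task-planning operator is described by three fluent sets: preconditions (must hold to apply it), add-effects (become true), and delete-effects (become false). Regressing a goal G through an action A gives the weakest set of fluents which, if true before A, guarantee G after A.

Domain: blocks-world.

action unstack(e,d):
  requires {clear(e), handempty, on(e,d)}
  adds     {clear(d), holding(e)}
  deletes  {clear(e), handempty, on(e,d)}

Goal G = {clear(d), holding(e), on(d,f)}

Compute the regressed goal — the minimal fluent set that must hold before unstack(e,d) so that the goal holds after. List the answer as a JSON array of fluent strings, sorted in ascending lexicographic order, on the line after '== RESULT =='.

Regress:
  G ∩ del = {}  (empty — regression defined)
  G \ add = {clear(d), holding(e), on(d,f)} \ {clear(d), holding(e)} = {on(d,f)}
  ∪ pre   = {on(d,f)} ∪ {clear(e), handempty, on(e,d)}
          = {clear(e), handempty, on(d,f), on(e,d)}

== RESULT ==
["clear(e)", "handempty", "on(d,f)", "on(e,d)"]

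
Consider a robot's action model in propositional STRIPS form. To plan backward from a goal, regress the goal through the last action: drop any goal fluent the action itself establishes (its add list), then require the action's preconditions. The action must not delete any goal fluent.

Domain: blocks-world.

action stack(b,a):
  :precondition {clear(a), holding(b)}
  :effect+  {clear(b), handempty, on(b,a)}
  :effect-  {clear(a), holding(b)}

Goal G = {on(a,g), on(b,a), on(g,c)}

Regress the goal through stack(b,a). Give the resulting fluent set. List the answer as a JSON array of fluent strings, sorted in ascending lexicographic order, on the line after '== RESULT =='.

Regress:
  G ∩ del = {}  (empty — regression defined)
  G \ add = {on(a,g), on(b,a), on(g,c)} \ {clear(b), handempty, on(b,a)} = {on(a,g), on(g,c)}
  ∪ pre   = {on(a,g), on(g,c)} ∪ {clear(a), holding(b)}
          = {clear(a), holding(b), on(a,g), on(g,c)}

== RESULT ==
["clear(a)", "holding(b)", "on(a,g)", "on(g,c)"]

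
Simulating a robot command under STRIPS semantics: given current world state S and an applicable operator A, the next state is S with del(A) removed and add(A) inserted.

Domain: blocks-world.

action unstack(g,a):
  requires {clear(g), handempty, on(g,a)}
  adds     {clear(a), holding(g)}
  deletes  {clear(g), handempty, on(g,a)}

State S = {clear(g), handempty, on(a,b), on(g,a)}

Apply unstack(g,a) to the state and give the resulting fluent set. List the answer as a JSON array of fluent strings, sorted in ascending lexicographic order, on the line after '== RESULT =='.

Progress:
  pre ⊆ S: {clear(g), handempty, on(g,a)} ⊆ S  — applicable
  S \ del = {on(a,b)}
  ∪ add   = {clear(a), holding(g), on(a,b)}

== RESULT ==
["clear(a)", "holding(g)", "on(a,b)"]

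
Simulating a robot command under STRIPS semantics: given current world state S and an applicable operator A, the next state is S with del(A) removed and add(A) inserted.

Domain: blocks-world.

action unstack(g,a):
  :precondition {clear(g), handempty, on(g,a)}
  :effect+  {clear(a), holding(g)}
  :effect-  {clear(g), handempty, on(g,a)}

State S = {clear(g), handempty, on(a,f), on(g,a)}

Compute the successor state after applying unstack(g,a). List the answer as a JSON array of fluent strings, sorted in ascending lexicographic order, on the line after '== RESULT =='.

Compute (S \ del) ∪ add:
  pre ⊆ S: {clear(g), handempty, on(g,a)} ⊆ S  — applicable
  S \ del = {on(a,f)}
  ∪ add   = {clear(a), holding(g), on(a,f)}

== RESULT ==
["clear(a)", "holding(g)", "on(a,f)"]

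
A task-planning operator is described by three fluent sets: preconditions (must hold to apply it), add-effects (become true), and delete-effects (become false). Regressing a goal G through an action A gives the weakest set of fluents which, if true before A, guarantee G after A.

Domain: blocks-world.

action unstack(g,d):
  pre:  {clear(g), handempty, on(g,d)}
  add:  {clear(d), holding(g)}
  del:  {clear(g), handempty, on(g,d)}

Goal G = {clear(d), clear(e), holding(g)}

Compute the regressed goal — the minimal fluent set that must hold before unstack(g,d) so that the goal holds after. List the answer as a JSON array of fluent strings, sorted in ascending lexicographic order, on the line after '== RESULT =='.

Compute (G \ add) ∪ pre:
  G ∩ del = {}  (empty — regression defined)
  G \ add = {clear(d), clear(e), holding(g)} \ {clear(d), holding(g)} = {clear(e)}
  ∪ pre   = {clear(e)} ∪ {clear(g), handempty, on(g,d)}
          = {clear(e), clear(g), handempty, on(g,d)}

== RESULT ==
["clear(e)", "clear(g)", "handempty", "on(g,d)"]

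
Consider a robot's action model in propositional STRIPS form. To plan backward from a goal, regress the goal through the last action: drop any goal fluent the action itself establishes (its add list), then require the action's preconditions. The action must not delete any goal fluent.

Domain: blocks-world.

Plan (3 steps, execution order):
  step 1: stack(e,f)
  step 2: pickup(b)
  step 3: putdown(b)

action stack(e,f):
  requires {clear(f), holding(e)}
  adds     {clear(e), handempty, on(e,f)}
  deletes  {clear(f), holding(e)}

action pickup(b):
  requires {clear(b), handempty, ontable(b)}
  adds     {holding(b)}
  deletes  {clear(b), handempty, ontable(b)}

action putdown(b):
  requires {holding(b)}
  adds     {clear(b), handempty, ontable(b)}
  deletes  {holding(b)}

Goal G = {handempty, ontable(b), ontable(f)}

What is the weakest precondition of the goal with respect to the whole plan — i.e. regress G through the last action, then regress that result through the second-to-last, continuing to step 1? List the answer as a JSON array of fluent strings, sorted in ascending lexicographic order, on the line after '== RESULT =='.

Work backward from the goal:
  through step 3 (putdown(b)): drop {handempty, ontable(b)}, keep {ontable(f)}, require {holding(b)}
    → {holding(b), ontable(f)}
  through step 2 (pickup(b)): drop {holding(b)}, keep {ontable(f)}, require {clear(b), handempty, ontable(b)}
    → {clear(b), handempty, ontable(b), ontable(f)}
  through step 1 (stack(e,f)): drop {handempty}, keep {clear(b), ontable(b), ontable(f)}, require {clear(f), holding(e)}
    → {clear(b), clear(f), holding(e), ontable(b), ontable(f)}

== RESULT ==
["clear(b)", "clear(f)", "holding(e)", "ontable(b)", "ontable(f)"]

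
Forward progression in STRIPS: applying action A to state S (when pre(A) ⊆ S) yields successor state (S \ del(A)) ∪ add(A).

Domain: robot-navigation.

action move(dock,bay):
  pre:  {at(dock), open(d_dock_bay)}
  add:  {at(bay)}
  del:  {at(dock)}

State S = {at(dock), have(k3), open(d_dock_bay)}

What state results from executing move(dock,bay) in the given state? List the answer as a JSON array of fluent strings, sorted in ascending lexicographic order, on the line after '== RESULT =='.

Compute (S \ del) ∪ add:
  pre ⊆ S: {at(dock), open(d_dock_bay)} ⊆ S  — applicable
  S \ del = {have(k3), open(d_dock_bay)}
  ∪ add   = {at(bay), have(k3), open(d_dock_bay)}

== RESULT ==
["at(bay)", "have(k3)", "open(d_dock_bay)"]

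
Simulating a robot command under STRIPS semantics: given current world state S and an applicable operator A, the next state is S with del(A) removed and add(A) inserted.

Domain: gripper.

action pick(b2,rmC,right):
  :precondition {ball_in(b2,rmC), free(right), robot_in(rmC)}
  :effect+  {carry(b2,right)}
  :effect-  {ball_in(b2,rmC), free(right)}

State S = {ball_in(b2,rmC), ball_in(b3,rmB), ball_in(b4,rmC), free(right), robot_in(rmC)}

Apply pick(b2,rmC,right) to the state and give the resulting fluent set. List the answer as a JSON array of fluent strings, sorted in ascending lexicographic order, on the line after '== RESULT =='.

Progress:
  pre ⊆ S: {ball_in(b2,rmC), free(right), robot_in(rmC)} ⊆ S  — applicable
  S \ del = {ball_in(b3,rmB), ball_in(b4,rmC), robot_in(rmC)}
  ∪ add   = {ball_in(b3,rmB), ball_in(b4,rmC), carry(b2,right), robot_in(rmC)}

== RESULT ==
["ball_in(b3,rmB)", "ball_in(b4,rmC)", "carry(b2,right)", "robot_in(rmC)"]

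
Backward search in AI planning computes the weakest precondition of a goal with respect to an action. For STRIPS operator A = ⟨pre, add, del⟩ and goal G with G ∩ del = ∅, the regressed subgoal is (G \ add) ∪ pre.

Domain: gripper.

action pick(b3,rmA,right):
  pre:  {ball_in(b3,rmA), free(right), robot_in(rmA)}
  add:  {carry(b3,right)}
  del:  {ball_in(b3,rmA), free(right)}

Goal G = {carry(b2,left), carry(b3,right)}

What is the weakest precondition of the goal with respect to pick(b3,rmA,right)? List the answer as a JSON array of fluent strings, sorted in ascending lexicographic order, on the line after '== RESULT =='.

Regress:
  G ∩ del = {}  (empty — regression defined)
  G \ add = {carry(b2,left), carry(b3,right)} \ {carry(b3,right)} = {carry(b2,left)}
  ∪ pre   = {carry(b2,left)} ∪ {ball_in(b3,rmA), free(right), robot_in(rmA)}
          = {ball_in(b3,rmA), carry(b2,left), free(right), robot_in(rmA)}

== RESULT ==
["ball_in(b3,rmA)", "carry(b2,left)", "free(right)", "robot_in(rmA)"]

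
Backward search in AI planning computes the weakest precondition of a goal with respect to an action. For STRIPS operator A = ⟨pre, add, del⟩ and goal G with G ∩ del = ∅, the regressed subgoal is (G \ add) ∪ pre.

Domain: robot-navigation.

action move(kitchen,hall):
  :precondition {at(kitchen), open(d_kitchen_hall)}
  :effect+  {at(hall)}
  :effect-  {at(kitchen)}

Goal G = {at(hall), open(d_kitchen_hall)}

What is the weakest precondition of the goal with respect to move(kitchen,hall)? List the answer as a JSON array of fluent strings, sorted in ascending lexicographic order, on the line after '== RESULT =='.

Compute (G \ add) ∪ pre:
  G ∩ del = {}  (empty — regression defined)
  G \ add = {at(hall), open(d_kitchen_hall)} \ {at(hall)} = {open(d_kitchen_hall)}
  ∪ pre   = {open(d_kitchen_hall)} ∪ {at(kitchen), open(d_kitchen_hall)}
          = {at(kitchen), open(d_kitchen_hall)}

== RESULT ==
["at(kitchen)", "open(d_kitchen_hall)"]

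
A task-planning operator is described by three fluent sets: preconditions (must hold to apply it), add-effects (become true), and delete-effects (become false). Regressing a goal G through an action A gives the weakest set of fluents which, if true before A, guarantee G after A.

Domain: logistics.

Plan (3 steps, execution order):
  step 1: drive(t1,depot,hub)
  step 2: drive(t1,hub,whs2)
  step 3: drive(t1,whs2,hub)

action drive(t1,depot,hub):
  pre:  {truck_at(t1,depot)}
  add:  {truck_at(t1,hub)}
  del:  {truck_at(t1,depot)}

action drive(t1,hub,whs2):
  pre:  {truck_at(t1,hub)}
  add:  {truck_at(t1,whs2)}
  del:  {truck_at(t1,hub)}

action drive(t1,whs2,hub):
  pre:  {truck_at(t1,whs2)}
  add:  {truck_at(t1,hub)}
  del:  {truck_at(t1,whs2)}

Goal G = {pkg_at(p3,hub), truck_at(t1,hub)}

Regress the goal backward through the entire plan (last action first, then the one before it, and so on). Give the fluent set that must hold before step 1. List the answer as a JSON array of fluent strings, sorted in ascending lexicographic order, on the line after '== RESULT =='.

Work backward from the goal:
  through step 3 (drive(t1,whs2,hub)): drop {truck_at(t1,hub)}, keep {pkg_at(p3,hub)}, require {truck_at(t1,whs2)}
    → {pkg_at(p3,hub), truck_at(t1,whs2)}
  through step 2 (drive(t1,hub,whs2)): drop {truck_at(t1,whs2)}, keep {pkg_at(p3,hub)}, require {truck_at(t1,hub)}
    → {pkg_at(p3,hub), truck_at(t1,hub)}
  through step 1 (drive(t1,depot,hub)): drop {truck_at(t1,hub)}, keep {pkg_at(p3,hub)}, require {truck_at(t1,depot)}
    → {pkg_at(p3,hub), truck_at(t1,depot)}

== RESULT ==
["pkg_at(p3,hub)", "truck_at(t1,depot)"]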